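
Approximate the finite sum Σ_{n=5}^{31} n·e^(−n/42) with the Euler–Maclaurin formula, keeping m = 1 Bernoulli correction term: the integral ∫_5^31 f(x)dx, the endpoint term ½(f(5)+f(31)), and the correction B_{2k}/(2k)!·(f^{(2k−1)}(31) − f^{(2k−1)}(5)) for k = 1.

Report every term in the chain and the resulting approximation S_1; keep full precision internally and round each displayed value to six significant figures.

S_1 ≈ 296.403

The integral term ∫_5^31 x·e^(−x/42) dx = 286.829.
½[f(5) + f(31)] = ½[4.43883 + 14.8187] = 9.62878.
Running total after boundary: 296.458.
k=1: B_{2}/(2)! × [f^{(1)}(31) − f^{(1)}(5)] = 1/12 × (0.125197 − 0.782079) = -0.0547402.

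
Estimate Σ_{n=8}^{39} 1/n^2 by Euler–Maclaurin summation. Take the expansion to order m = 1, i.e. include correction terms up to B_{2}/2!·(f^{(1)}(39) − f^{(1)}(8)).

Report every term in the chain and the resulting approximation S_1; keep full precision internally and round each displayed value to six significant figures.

The integral term ∫_8^39 1/x^2 dx = 0.0993590.
Boundary: ½(f(8) + f(39)) = ½(0.0156250 + 0.000657462) = 0.00814123.
So far: 0.107500.
k=1: B_{2}/(2)! × [f^{(1)}(39) − f^{(1)}(8)] = 1/12 × (-3.37160e-05 − (-0.00390625)) = 0.000322711.

S_1 ≈ 0.107823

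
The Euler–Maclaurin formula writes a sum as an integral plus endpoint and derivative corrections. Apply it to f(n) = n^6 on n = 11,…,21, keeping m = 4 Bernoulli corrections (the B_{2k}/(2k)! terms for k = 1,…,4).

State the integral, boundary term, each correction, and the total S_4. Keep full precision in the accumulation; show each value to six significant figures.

Integral: ∫_11^21 x^6 dx = 2.54514e+08.
½[f(11) + f(21)] = ½[1.77156e+06 + 8.57661e+07] = 4.37688e+07.
So far: 2.98283e+08.
Order-1 term: 1/12 · (2.45046e+07 − 966306) = 1.96152e+06.
After k=1: 3.00245e+08.
Order-2 term: −1/720 · (1.11132e+06 − 159720) = -1321.67.
After k=2: 3.00244e+08.
Order-3 term: 1/30240 · (15120.0 − 7920.00) = 0.238095.
After k=3: 3.00244e+08.
Order-4 term: −1/1209600 · (0.00000 − 0.00000) = 0.00000.

S_4 ≈ 3.00244e+08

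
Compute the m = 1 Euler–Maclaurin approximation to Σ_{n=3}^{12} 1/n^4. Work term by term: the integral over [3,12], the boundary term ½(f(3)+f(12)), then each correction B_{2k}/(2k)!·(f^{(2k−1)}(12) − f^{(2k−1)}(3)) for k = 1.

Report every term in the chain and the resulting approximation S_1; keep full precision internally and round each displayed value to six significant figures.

The integral term ∫_3^12 1/x^4 dx = 0.0121528.
½[f(3) + f(12)] = ½[0.0123457 + 4.82253e-05] = 0.00619695.
Running total after boundary: 0.0183497.
k=1: B_{2}/(2)! × [f^{(1)}(12) − f^{(1)}(3)] = 1/12 × (-1.60751e-05 − (-0.0164609)) = 0.00137040.

S_1 ≈ 0.0197201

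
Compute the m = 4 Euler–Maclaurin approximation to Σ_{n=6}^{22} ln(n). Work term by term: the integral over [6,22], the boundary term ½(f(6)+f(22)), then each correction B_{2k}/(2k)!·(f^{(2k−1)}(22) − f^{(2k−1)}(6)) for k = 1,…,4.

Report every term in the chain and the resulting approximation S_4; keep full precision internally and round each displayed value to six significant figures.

Integral: ∫_6^22 ln(x) dx = 41.2524.
Boundary: ½(f(6) + f(22)) = ½(1.79176 + 3.09104) = 2.44140.
Running total after boundary: 43.6938.
k=1: B_{2}/(2)! × [f^{(1)}(22) − f^{(1)}(6)] = 1/12 × (0.0454545 − 0.166667) = -0.0101010.
Partial sum through k=1: 43.6837.
k=2: B_{4}/(4)! × [f^{(3)}(22) − f^{(3)}(6)] = −1/720 × (0.000187829 − 0.00925926) = 1.25992e-05.
Partial sum through k=2: 43.6837.
k=3: B_{6}/(6)! × [f^{(5)}(22) − f^{(5)}(6)] = 1/30240 × (4.65691e-06 − 0.00308642) = -1.01910e-07.
Partial sum through k=3: 43.6837.
k=4: B_{8}/(8)! × [f^{(7)}(22) − f^{(7)}(6)] = −1/1209600 × (2.88651e-07 − 0.00257202) = 2.12610e-09.

S_4 ≈ 43.6837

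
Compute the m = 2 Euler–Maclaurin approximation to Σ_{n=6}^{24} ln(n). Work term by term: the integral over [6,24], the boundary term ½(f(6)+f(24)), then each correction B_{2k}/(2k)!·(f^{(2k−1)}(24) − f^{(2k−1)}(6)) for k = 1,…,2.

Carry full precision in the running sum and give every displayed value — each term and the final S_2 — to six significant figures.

S_2 ≈ 49.9972

The integral term ∫_6^24 ln(x) dx = 47.5227.
Endpoint term: (f(6) + f(24))/2 = (1.79176 + 3.17805)/2 = 2.48491.
So far: 50.0076.
Order-1 term: 1/12 · (0.0416667 − 0.166667) = -0.0104167.
Partial sum through k=1: 49.9972.
Order-2 term: −1/720 · (0.000144676 − 0.00925926) = 1.26591e-05.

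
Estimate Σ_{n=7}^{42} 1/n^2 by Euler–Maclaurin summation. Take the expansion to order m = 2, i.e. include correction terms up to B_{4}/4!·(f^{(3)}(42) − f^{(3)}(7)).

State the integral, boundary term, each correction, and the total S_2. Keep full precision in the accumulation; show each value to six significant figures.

∫_7^42 1/x^2 dx evaluates to 0.119048.
Boundary: ½(f(7) + f(42)) = ½(0.0204082 + 0.000566893) = 0.0104875.
So far: 0.129535.
Correction k=1: B_{2}/2! · (f^{(1)}(42) − f^{(1)}(7)) = 1/12 · (-2.69949e-05 − (-0.00583090)) = 0.000483659.
After k=1: 0.130019.
Correction k=2: B_{4}/4! · (f^{(3)}(42) − f^{(3)}(7)) = −1/720 · (-1.83639e-07 − (-0.00142798)) = -1.98305e-06.

S_2 ≈ 0.130017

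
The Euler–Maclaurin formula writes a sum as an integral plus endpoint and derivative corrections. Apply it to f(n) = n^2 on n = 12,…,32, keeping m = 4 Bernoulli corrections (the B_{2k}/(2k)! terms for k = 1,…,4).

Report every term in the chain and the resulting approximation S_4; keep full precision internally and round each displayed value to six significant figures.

∫_12^32 x^2 dx evaluates to 10346.7.
Boundary: ½(f(12) + f(32)) = ½(144.000 + 1024.00) = 584.000.
Running total after boundary: 10930.7.
Order-1 term: 1/12 · (64.0000 − 24.0000) = 3.33333.
Partial sum through k=1: 10934.0.
Order-2 term: −1/720 · (0.00000 − 0.00000) = 0.00000.
Partial sum through k=2: 10934.0.
Order-3 term: 1/30240 · (0.00000 − 0.00000) = 0.00000.
Partial sum through k=3: 10934.0.
Order-4 term: −1/1209600 · (0.00000 − 0.00000) = 0.00000.

S_4 ≈ 10934.0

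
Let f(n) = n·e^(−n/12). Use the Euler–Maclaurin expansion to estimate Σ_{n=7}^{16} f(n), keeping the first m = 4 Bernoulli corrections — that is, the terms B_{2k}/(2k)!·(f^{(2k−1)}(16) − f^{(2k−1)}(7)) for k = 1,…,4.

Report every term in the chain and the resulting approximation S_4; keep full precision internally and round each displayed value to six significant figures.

Integral: ∫_7^16 x·e^(−x/12) dx = 38.6634.
½[f(7) + f(16)] = ½[3.90625 + 4.21755] = 4.06190.
Running total after boundary: 42.7253.
Order-1 term: 1/12 · (-0.0878657 − 0.232515) = -0.0266984.
After k=1: 42.6986.
Order-2 term: −1/720 · (0.00305089 − 0.00936517) = 8.76983e-06.
After k=2: 42.6986.
Order-3 term: 1/30240 · (4.66109e-05 − 0.000118859) = -2.38915e-09.
After k=3: 42.6986.
Order-4 term: −1/1209600 · (5.00243e-07 − 1.19918e-06) = 5.77823e-13.

S_4 ≈ 42.6986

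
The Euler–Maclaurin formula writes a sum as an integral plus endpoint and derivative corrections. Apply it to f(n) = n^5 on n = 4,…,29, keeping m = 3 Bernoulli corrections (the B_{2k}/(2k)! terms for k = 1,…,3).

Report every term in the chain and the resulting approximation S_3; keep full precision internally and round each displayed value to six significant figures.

Integral: ∫_4^29 x^5 dx = 9.91365e+07.
Boundary: ½(f(4) + f(29)) = ½(1024.00 + 2.05111e+07) = 1.02561e+07.
Integral + boundary = 1.09393e+08.
k=1: B_{2}/(2)! × [f^{(1)}(29) − f^{(1)}(4)] = 1/12 × (3.53640e+06 − 1280.00) = 294594.
Partial sum through k=1: 1.09687e+08.
k=2: B_{4}/(4)! × [f^{(3)}(29) − f^{(3)}(4)] = −1/720 × (50460.0 − 960.000) = -68.7500.
Partial sum through k=2: 1.09687e+08.
k=3: B_{6}/(6)! × [f^{(5)}(29) − f^{(5)}(4)] = 1/30240 × (120.000 − 120.000) = 0.00000.

S_3 ≈ 1.09687e+08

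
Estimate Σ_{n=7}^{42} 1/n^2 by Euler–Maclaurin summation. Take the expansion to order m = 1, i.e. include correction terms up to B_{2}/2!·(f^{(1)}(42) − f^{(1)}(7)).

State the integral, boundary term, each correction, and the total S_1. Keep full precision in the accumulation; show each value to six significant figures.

The integral term ∫_7^42 1/x^2 dx = 0.119048.
½[f(7) + f(42)] = ½[0.0204082 + 0.000566893] = 0.0104875.
Integral + boundary = 0.129535.
Order-1 term: 1/12 · (-2.69949e-05 − (-0.00583090)) = 0.000483659.

S_1 ≈ 0.130019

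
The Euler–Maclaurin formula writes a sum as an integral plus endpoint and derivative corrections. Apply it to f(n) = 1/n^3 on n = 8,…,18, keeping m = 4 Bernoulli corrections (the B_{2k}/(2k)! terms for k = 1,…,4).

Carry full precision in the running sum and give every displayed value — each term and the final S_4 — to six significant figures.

The integral term ∫_8^18 1/x^3 dx = 0.00626929.
Endpoint term: (f(8) + f(18))/2 = (0.00195312 + 0.000171468)/2 = 0.00106230.
Running total after boundary: 0.00733159.
k=1: B_{2}/(2)! × [f^{(1)}(18) − f^{(1)}(8)] = 1/12 × (-2.85780e-05 − (-0.000732422)) = 5.86537e-05.
Running total after k=1: 0.00739024.
k=2: B_{4}/(4)! × [f^{(3)}(18) − f^{(3)}(8)] = −1/720 × (-1.76407e-06 − (-0.000228882)) = -3.15441e-07.
Running total after k=2: 0.00738992.
k=3: B_{6}/(6)! × [f^{(5)}(18) − f^{(5)}(8)] = 1/30240 × (-2.28676e-07 − (-0.000150204)) = 4.95949e-09.
Running total after k=3: 0.00738993.
k=4: B_{8}/(8)! × [f^{(7)}(18) − f^{(7)}(8)] = −1/1209600 × (-5.08169e-08 − (-0.000168979)) = -1.39656e-10.

S_4 ≈ 0.00738993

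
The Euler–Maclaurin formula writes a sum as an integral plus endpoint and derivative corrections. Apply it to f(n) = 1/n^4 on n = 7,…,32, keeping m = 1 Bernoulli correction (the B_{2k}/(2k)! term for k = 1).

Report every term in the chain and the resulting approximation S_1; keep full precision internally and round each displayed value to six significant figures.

S_1 ≈ 0.00119019

∫_7^32 1/x^4 dx evaluates to 0.000961645.
Boundary: ½(f(7) + f(32)) = ½(0.000416493 + 9.53674e-07) = 0.000208723.
Integral + boundary = 0.00117037.
Order-1 term: 1/12 · (-1.19209e-07 − (-0.000237996)) = 1.98231e-05.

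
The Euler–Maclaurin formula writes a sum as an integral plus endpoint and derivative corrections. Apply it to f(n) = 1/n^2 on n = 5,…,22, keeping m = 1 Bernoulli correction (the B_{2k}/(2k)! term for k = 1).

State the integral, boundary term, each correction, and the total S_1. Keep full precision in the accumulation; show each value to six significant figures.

Integral: ∫_5^22 1/x^2 dx = 0.154545.
½[f(5) + f(22)] = ½[0.0400000 + 0.00206612] = 0.0210331.
Running total after boundary: 0.175579.
k=1: B_{2}/(2)! × [f^{(1)}(22) − f^{(1)}(5)] = 1/12 × (-0.000187829 − (-0.0160000)) = 0.00131768.

S_1 ≈ 0.176896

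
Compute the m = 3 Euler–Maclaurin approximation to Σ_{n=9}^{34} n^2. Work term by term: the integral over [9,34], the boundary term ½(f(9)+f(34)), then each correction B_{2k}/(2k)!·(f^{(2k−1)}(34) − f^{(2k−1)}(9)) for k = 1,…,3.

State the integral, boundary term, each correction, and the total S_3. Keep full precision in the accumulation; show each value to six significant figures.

The integral term ∫_9^34 x^2 dx = 12858.3.
Endpoint term: (f(9) + f(34))/2 = (81.0000 + 1156.00)/2 = 618.500.
Running total after boundary: 13476.8.
Correction k=1: B_{2}/2! · (f^{(1)}(34) − f^{(1)}(9)) = 1/12 · (68.0000 − 18.0000) = 4.16667.
Partial sum through k=1: 13481.0.
Correction k=2: B_{4}/4! · (f^{(3)}(34) − f^{(3)}(9)) = −1/720 · (0.00000 − 0.00000) = 0.00000.
Partial sum through k=2: 13481.0.
Correction k=3: B_{6}/6! · (f^{(5)}(34) − f^{(5)}(9)) = 1/30240 · (0.00000 − 0.00000) = 0.00000.

S_3 ≈ 13481.0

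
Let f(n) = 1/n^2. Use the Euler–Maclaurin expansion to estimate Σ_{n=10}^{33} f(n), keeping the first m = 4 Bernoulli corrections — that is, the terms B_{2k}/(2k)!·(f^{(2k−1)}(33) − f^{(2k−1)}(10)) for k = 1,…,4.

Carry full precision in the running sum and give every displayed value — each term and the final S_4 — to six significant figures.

The integral term ∫_10^33 1/x^2 dx = 0.0696970.
Boundary: ½(f(10) + f(33)) = ½(0.0100000 + 0.000918274) = 0.00545914.
Running total after boundary: 0.0751561.
k=1: B_{2}/(2)! × [f^{(1)}(33) − f^{(1)}(10)] = 1/12 × (-5.56529e-05 − (-0.00200000)) = 0.000162029.
After k=1: 0.0753181.
k=2: B_{4}/(4)! × [f^{(3)}(33) − f^{(3)}(10)] = −1/720 × (-6.13256e-07 − (-0.000240000)) = -3.32482e-07.
After k=2: 0.0753178.
k=3: B_{6}/(6)! × [f^{(5)}(33) − f^{(5)}(10)] = 1/30240 × (-1.68941e-08 − (-7.20000e-05)) = 2.38039e-09.
After k=3: 0.0753178.
k=4: B_{8}/(8)! × [f^{(7)}(33) − f^{(7)}(10)] = −1/1209600 × (-8.68750e-10 − (-4.03200e-05)) = -3.33326e-11.

S_4 ≈ 0.0753178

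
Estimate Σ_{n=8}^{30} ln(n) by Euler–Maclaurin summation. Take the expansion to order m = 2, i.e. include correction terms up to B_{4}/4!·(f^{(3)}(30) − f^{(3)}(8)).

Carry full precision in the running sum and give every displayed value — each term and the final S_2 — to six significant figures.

S_2 ≈ 66.1331

The integral term ∫_8^30 ln(x) dx = 63.4004.
½[f(8) + f(30)] = ½[2.07944 + 3.40120] = 2.74032.
Running total after boundary: 66.1407.
Order-1 term: 1/12 · (0.0333333 − 0.125000) = -0.00763889.
Running total after k=1: 66.1331.
Order-2 term: −1/720 · (7.40741e-05 − 0.00390625) = 5.32247e-06.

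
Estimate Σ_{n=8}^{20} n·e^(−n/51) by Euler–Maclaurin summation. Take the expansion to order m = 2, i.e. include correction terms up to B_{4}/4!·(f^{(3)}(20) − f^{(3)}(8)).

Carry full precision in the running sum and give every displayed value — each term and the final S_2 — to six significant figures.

S_2 ≈ 135.966

Integral: ∫_8^20 x·e^(−x/51) dx = 125.817.
½[f(8) + f(20)] = ½[6.83857 + 13.5120] = 10.1753.
So far: 135.992.
Correction k=1: B_{2}/2! · (f^{(1)}(20) − f^{(1)}(8)) = 1/12 · (0.410658 − 0.720732) = -0.0258395.
After k=1: 135.966.
Correction k=2: B_{4}/4! · (f^{(3)}(20) − f^{(3)}(8)) = −1/720 · (0.000677376 − 0.000934400) = 3.56978e-07.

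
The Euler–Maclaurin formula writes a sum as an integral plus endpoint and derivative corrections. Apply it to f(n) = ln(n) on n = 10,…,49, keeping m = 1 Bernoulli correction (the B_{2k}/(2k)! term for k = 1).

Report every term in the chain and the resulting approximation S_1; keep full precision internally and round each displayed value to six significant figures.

S_1 ≈ 131.764

Integral: ∫_10^49 ln(x) dx = 128.673.
Boundary: ½(f(10) + f(49)) = ½(2.30259 + 3.89182) = 3.09720.
So far: 131.771.
Correction k=1: B_{2}/2! · (f^{(1)}(49) − f^{(1)}(10)) = 1/12 · (0.0204082 − 0.100000) = -0.00663265.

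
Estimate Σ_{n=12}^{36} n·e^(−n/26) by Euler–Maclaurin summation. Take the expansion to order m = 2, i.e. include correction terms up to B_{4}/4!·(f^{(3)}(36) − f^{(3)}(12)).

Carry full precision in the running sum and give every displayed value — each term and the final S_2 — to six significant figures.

∫_12^36 x·e^(−x/26) dx evaluates to 219.072.
Endpoint term: (f(12) + f(36))/2 = (7.56376 + 9.01512)/2 = 8.28944.
Integral + boundary = 227.362.
Correction k=1: B_{2}/2! · (f^{(1)}(36) − f^{(1)}(12)) = 1/12 · (-0.0963154 − 0.339399) = -0.0363096.
Running total after k=1: 227.325.
Correction k=2: B_{4}/4! · (f^{(3)}(36) − f^{(3)}(12)) = −1/720 · (0.000598409 − 0.00236690) = 2.45624e-06.

S_2 ≈ 227.325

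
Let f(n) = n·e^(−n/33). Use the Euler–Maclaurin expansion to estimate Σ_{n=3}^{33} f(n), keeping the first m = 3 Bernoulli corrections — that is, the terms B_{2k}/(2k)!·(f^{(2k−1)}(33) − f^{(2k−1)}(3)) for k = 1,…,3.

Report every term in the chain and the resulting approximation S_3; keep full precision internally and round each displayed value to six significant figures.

S_3 ≈ 290.893

The integral term ∫_3^33 x·e^(−x/33) dx = 283.522.
½[f(3) + f(33)] = ½[2.73930 + 12.1400] = 7.43966.
Integral + boundary = 290.962.
Order-1 term: 1/12 · (0.00000 − 0.830092) = -0.0691743.
After k=1: 290.893.
Order-2 term: −1/720 · (0.000675628 − 0.00243920) = 2.44941e-06.
After k=2: 290.893.
Order-3 term: 1/30240 · (1.24082e-06 − 3.77976e-06) = -8.39595e-11.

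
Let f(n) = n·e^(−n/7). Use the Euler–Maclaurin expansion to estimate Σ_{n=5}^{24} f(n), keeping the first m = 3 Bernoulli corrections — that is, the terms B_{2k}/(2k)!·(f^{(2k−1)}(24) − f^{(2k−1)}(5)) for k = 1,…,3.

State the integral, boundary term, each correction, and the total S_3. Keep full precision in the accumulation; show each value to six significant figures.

The integral term ∫_5^24 x·e^(−x/7) dx = 34.0835.
Endpoint term: (f(5) + f(24))/2 = (2.44771 + 0.778398)/2 = 1.61305.
So far: 35.6965.
Order-1 term: 1/12 · (-0.0787664 − 0.139869) = -0.0182196.
Partial sum through k=1: 35.6783.
Order-2 term: −1/720 · (-0.000283673 − 0.0228358) = 3.21103e-05.
Partial sum through k=2: 35.6784.
Order-3 term: 1/30240 · (2.12272e-05 − 0.000873817) = -2.81941e-08.

S_3 ≈ 35.6784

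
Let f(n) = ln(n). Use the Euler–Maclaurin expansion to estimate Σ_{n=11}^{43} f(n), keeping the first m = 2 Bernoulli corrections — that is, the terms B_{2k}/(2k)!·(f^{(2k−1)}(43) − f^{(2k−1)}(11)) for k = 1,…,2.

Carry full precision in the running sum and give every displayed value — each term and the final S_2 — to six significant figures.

S_2 ≈ 106.429

∫_11^43 ln(x) dx evaluates to 103.355.
Endpoint term: (f(11) + f(43))/2 = (2.39790 + 3.76120)/2 = 3.07955.
Running total after boundary: 106.434.
k=1: B_{2}/(2)! × [f^{(1)}(43) − f^{(1)}(11)] = 1/12 × (0.0232558 − 0.0909091) = -0.00563777.
Running total after k=1: 106.429.
k=2: B_{4}/(4)! × [f^{(3)}(43) − f^{(3)}(11)] = −1/720 × (2.51550e-05 − 0.00150263) = 2.05205e-06.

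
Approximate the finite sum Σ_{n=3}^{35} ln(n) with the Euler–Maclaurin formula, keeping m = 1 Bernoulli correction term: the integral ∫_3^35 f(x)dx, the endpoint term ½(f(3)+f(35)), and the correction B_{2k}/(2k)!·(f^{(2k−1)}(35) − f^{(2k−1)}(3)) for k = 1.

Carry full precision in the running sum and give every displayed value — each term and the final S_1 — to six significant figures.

∫_3^35 ln(x) dx evaluates to 89.1413.
Endpoint term: (f(3) + f(35))/2 = (1.09861 + 3.55535)/2 = 2.32698.
Running total after boundary: 91.4683.
Order-1 term: 1/12 · (0.0285714 − 0.333333) = -0.0253968.

S_1 ≈ 91.4429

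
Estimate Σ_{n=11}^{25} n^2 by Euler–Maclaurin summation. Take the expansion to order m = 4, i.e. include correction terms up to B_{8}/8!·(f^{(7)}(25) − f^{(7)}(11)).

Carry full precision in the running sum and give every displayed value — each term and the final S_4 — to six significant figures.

∫_11^25 x^2 dx evaluates to 4764.67.
Boundary: ½(f(11) + f(25)) = ½(121.000 + 625.000) = 373.000.
So far: 5137.67.
Order-1 term: 1/12 · (50.0000 − 22.0000) = 2.33333.
After k=1: 5140.00.
Order-2 term: −1/720 · (0.00000 − 0.00000) = 0.00000.
After k=2: 5140.00.
Order-3 term: 1/30240 · (0.00000 − 0.00000) = 0.00000.
After k=3: 5140.00.
Order-4 term: −1/1209600 · (0.00000 − 0.00000) = 0.00000.

S_4 ≈ 5140.00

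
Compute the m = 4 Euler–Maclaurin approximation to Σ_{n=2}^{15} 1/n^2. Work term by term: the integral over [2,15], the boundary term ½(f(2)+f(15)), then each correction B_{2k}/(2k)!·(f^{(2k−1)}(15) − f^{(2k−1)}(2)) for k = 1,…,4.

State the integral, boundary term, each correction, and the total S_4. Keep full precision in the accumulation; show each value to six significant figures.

∫_2^15 1/x^2 dx evaluates to 0.433333.
Boundary: ½(f(2) + f(15)) = ½(0.250000 + 0.00444444) = 0.127222.
So far: 0.560556.
Correction k=1: B_{2}/2! · (f^{(1)}(15) − f^{(1)}(2)) = 1/12 · (-0.000592593 − (-0.250000)) = 0.0207840.
Partial sum through k=1: 0.581340.
Correction k=2: B_{4}/4! · (f^{(3)}(15) − f^{(3)}(2)) = −1/720 · (-3.16049e-05 − (-0.750000)) = -0.00104162.
Partial sum through k=2: 0.580298.
Correction k=3: B_{6}/6! · (f^{(5)}(15) − f^{(5)}(2)) = 1/30240 · (-4.21399e-06 − (-5.62500)) = 0.000186012.
Partial sum through k=3: 0.580484.
Correction k=4: B_{8}/8! · (f^{(7)}(15) − f^{(7)}(2)) = −1/1209600 · (-1.04882e-06 − (-78.7500)) = -6.51042e-05.

S_4 ≈ 0.580419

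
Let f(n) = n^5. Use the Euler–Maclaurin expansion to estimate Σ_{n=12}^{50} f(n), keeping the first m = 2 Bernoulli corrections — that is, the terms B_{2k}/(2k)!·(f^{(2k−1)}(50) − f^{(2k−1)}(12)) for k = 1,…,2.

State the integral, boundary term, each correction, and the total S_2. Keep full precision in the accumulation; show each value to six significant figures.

∫_12^50 x^5 dx evaluates to 2.60367e+09.
½[f(12) + f(50)] = ½[248832 + 3.12500e+08] = 1.56374e+08.
Integral + boundary = 2.76004e+09.
Order-1 term: 1/12 · (3.12500e+07 − 103680) = 2.59553e+06.
Partial sum through k=1: 2.76264e+09.
Order-2 term: −1/720 · (150000 − 8640.00) = -196.333.

S_2 ≈ 2.76264e+09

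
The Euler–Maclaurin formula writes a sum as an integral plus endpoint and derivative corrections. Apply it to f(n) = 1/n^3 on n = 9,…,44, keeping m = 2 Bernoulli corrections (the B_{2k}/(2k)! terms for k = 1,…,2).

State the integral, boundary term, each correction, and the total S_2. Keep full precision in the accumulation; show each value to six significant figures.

S_2 ≈ 0.00664420

∫_9^44 1/x^3 dx evaluates to 0.00591458.
Boundary: ½(f(9) + f(44)) = ½(0.00137174 + 1.17393e-05) = 0.000691741.
Integral + boundary = 0.00660632.
k=1: B_{2}/(2)! × [f^{(1)}(44) − f^{(1)}(9)] = 1/12 × (-8.00406e-07 − (-0.000457247)) = 3.80372e-05.
Running total after k=1: 0.00664435.
k=2: B_{4}/(4)! × [f^{(3)}(44) − f^{(3)}(9)] = −1/720 × (-8.26866e-09 − (-0.000112901)) = -1.56795e-07.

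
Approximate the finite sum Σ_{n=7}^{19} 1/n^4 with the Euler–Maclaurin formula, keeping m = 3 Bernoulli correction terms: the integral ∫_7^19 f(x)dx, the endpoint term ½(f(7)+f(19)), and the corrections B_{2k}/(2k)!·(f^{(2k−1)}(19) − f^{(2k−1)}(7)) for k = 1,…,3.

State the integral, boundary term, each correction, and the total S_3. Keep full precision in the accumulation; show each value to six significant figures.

S_3 ≈ 0.00115480

∫_7^19 1/x^4 dx evaluates to 0.000923219.
Boundary: ½(f(7) + f(19)) = ½(0.000416493 + 7.67336e-06) = 0.000212083.
Running total after boundary: 0.00113530.
k=1: B_{2}/(2)! × [f^{(1)}(19) − f^{(1)}(7)] = 1/12 × (-1.61544e-06 − (-0.000237996)) = 1.96984e-05.
Running total after k=1: 0.00115500.
k=2: B_{4}/(4)! × [f^{(3)}(19) − f^{(3)}(7)] = −1/720 × (-1.34247e-07 − (-0.000145712)) = -2.02191e-07.
Running total after k=2: 0.00115480.
k=3: B_{6}/(6)! × [f^{(5)}(19) − f^{(5)}(7)] = 1/30240 × (-2.08251e-08 − (-0.000166528)) = 5.50619e-09.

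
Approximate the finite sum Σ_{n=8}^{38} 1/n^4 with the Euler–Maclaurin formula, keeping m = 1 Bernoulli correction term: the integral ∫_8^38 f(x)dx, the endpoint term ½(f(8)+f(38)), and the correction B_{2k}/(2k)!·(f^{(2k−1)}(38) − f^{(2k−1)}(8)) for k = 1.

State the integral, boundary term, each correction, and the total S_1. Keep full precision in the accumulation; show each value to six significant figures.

S_1 ≈ 0.000777445

Integral: ∫_8^38 1/x^4 dx = 0.000644967.
Boundary: ½(f(8) + f(38)) = ½(0.000244141 + 4.79585e-07) = 0.000122310.
Integral + boundary = 0.000767277.
Order-1 term: 1/12 · (-5.04826e-08 − (-0.000122070)) = 1.01683e-05.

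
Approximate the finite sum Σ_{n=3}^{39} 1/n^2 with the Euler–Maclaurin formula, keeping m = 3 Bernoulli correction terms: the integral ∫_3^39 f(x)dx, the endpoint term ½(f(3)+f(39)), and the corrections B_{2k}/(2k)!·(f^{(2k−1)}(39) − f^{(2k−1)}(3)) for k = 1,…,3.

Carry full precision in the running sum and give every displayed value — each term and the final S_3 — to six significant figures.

∫_3^39 1/x^2 dx evaluates to 0.307692.
Endpoint term: (f(3) + f(39))/2 = (0.111111 + 0.000657462)/2 = 0.0558843.
So far: 0.363577.
Order-1 term: 1/12 · (-3.37160e-05 − (-0.0740741)) = 0.00617003.
Running total after k=1: 0.369747.
Order-2 term: −1/720 · (-2.66004e-07 − (-0.0987654)) = -0.000137174.
Running total after k=2: 0.369609.
Order-3 term: 1/30240 · (-5.24663e-09 − (-0.329218)) = 1.08868e-05.

S_3 ≈ 0.369620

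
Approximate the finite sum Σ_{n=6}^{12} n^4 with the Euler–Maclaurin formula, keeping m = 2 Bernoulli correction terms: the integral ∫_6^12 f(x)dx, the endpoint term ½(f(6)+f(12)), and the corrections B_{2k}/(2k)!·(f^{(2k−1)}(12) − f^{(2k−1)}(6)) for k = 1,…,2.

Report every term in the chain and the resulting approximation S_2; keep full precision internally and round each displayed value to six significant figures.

Integral: ∫_6^12 x^4 dx = 48211.2.
Endpoint term: (f(6) + f(12))/2 = (1296.00 + 20736.0)/2 = 11016.0.
Integral + boundary = 59227.2.
k=1: B_{2}/(2)! × [f^{(1)}(12) − f^{(1)}(6)] = 1/12 × (6912.00 − 864.000) = 504.000.
After k=1: 59731.2.
k=2: B_{4}/(4)! × [f^{(3)}(12) − f^{(3)}(6)] = −1/720 × (288.000 − 144.000) = -0.200000.

S_2 ≈ 59731.0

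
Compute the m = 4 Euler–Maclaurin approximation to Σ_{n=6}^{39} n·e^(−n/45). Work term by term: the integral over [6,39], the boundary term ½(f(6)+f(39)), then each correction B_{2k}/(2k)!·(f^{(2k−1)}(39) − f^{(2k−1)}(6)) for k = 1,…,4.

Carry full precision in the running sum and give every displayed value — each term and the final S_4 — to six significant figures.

S_4 ≈ 430.362

The integral term ∫_6^39 x·e^(−x/45) dx = 419.598.
Endpoint term: (f(6) + f(39))/2 = (5.25104 + 16.3937)/2 = 10.8224.
Integral + boundary = 430.421.
Correction k=1: B_{2}/2! · (f^{(1)}(39) − f^{(1)}(6)) = 1/12 · (0.0560467 − 0.758484) = -0.0585364.
Partial sum through k=1: 430.362.
Correction k=2: B_{4}/4! · (f^{(3)}(39) − f^{(3)}(6)) = −1/720 · (0.000442838 − 0.00123893) = 1.10568e-06.
Partial sum through k=2: 430.362.
Correction k=3: B_{6}/6! · (f^{(5)}(39) − f^{(5)}(6)) = 1/30240 · (4.23703e-07 − 1.03867e-06) = -2.03360e-11.
Partial sum through k=3: 430.362.
Correction k=4: B_{8}/8! · (f^{(7)}(39) − f^{(7)}(6)) = −1/1209600 · (3.10480e-10 − 7.23711e-10) = 3.41626e-16.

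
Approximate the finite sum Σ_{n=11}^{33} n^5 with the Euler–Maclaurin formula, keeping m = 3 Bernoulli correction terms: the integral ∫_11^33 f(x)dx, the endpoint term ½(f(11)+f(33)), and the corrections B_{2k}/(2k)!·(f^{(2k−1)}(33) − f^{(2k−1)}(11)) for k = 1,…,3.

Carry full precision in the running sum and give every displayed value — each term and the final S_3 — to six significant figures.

∫_11^33 x^5 dx evaluates to 2.14949e+08.
½[f(11) + f(33)] = ½[161051 + 3.91354e+07] = 1.96482e+07.
Integral + boundary = 2.34598e+08.
Correction k=1: B_{2}/2! · (f^{(1)}(33) − f^{(1)}(11)) = 1/12 · (5.92960e+06 − 73205.0) = 488033.
After k=1: 2.35086e+08.
Correction k=2: B_{4}/4! · (f^{(3)}(33) − f^{(3)}(11)) = −1/720 · (65340.0 − 7260.00) = -80.6667.
After k=2: 2.35086e+08.
Correction k=3: B_{6}/6! · (f^{(5)}(33) − f^{(5)}(11)) = 1/30240 · (120.000 − 120.000) = 0.00000.

S_3 ≈ 2.35086e+08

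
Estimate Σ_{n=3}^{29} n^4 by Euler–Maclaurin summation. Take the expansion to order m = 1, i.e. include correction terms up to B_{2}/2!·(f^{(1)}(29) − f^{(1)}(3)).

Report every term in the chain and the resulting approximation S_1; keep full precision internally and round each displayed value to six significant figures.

S_1 ≈ 4.46398e+06

Integral: ∫_3^29 x^4 dx = 4.10218e+06.
Boundary: ½(f(3) + f(29)) = ½(81.0000 + 707281) = 353681.
So far: 4.45586e+06.
k=1: B_{2}/(2)! × [f^{(1)}(29) − f^{(1)}(3)] = 1/12 × (97556.0 − 108.000) = 8120.67.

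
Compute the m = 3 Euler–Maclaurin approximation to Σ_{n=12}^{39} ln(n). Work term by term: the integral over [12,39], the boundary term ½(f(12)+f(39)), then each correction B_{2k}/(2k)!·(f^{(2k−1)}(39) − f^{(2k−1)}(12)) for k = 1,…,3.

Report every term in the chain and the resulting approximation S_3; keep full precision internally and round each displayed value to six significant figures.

S_3 ≈ 89.1295

Integral: ∫_12^39 ln(x) dx = 86.0600.
Boundary: ½(f(12) + f(39)) = ½(2.48491 + 3.66356) = 3.07423.
So far: 89.1343.
k=1: B_{2}/(2)! × [f^{(1)}(39) − f^{(1)}(12)] = 1/12 × (0.0256410 − 0.0833333) = -0.00480769.
Partial sum through k=1: 89.1295.
k=2: B_{4}/(4)! × [f^{(3)}(39) − f^{(3)}(12)] = −1/720 × (3.37160e-05 − 0.00115741) = 1.56068e-06.
Partial sum through k=2: 89.1295.
k=3: B_{6}/(6)! × [f^{(5)}(39) − f^{(5)}(12)] = 1/30240 × (2.66004e-07 − 9.64506e-05) = -3.18071e-09.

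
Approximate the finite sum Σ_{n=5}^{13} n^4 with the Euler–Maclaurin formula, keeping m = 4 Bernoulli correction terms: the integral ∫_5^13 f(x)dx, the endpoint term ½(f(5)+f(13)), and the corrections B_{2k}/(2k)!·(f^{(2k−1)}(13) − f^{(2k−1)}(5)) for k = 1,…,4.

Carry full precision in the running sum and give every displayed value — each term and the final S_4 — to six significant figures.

∫_5^13 x^4 dx evaluates to 73633.6.
Boundary: ½(f(5) + f(13)) = ½(625.000 + 28561.0) = 14593.0.
Running total after boundary: 88226.6.
k=1: B_{2}/(2)! × [f^{(1)}(13) − f^{(1)}(5)] = 1/12 × (8788.00 − 500.000) = 690.667.
After k=1: 88917.3.
k=2: B_{4}/(4)! × [f^{(3)}(13) − f^{(3)}(5)] = −1/720 × (312.000 − 120.000) = -0.266667.
After k=2: 88917.0.
k=3: B_{6}/(6)! × [f^{(5)}(13) − f^{(5)}(5)] = 1/30240 × (0.00000 − 0.00000) = 0.00000.
After k=3: 88917.0.
k=4: B_{8}/(8)! × [f^{(7)}(13) − f^{(7)}(5)] = −1/1209600 × (0.00000 − 0.00000) = 0.00000.

S_4 ≈ 88917.0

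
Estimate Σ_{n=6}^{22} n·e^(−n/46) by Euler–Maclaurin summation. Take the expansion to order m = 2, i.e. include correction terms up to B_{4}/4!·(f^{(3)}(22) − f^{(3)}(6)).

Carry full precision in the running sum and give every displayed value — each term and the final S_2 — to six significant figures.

Integral: ∫_6^22 x·e^(−x/46) dx = 160.568.
½[f(6) + f(22)] = ½[5.26628 + 13.6369] = 9.45161.
Running total after boundary: 170.019.
Correction k=1: B_{2}/2! · (f^{(1)}(22) − f^{(1)}(6)) = 1/12 · (0.323405 − 0.763229) = -0.0366520.
After k=1: 169.983.
Correction k=2: B_{4}/4! · (f^{(3)}(22) − f^{(3)}(6)) = −1/720 · (0.000738718 − 0.00119029) = 6.27186e-07.

S_2 ≈ 169.983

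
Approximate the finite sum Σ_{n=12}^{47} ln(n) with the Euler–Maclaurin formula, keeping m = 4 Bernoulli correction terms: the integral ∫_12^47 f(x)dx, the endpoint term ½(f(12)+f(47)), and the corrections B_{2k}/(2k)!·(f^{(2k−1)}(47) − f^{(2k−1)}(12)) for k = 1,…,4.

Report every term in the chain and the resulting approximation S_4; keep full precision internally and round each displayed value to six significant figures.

The integral term ∫_12^47 ln(x) dx = 116.138.
Boundary: ½(f(12) + f(47)) = ½(2.48491 + 3.85015) = 3.16753.
Integral + boundary = 119.306.
Order-1 term: 1/12 · (0.0212766 − 0.0833333) = -0.00517139.
Running total after k=1: 119.300.
Order-2 term: −1/720 · (1.92636e-05 − 0.00115741) = 1.58076e-06.
Running total after k=2: 119.300.
Order-3 term: 1/30240 · (1.04646e-07 − 9.64506e-05) = -3.18604e-09.
Running total after k=3: 119.300.
Order-4 term: −1/1209600 · (1.42117e-09 − 2.00939e-05) = 1.66108e-11.

S_4 ≈ 119.300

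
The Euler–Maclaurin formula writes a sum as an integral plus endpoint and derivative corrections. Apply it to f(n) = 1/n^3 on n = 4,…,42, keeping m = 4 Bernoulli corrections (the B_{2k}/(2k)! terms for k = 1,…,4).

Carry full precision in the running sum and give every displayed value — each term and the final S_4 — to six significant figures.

∫_4^42 1/x^3 dx evaluates to 0.0309666.
½[f(4) + f(42)] = ½[0.0156250 + 1.34975e-05] = 0.00781925.
Integral + boundary = 0.0387858.
k=1: B_{2}/(2)! × [f^{(1)}(42) − f^{(1)}(4)] = 1/12 × (-9.64104e-07 − (-0.0117188)) = 0.000976482.
Running total after k=1: 0.0397623.
k=2: B_{4}/(4)! × [f^{(3)}(42) − f^{(3)}(4)] = −1/720 × (-1.09309e-08 − (-0.0146484)) = -2.03450e-05.
Running total after k=2: 0.0397419.
k=3: B_{6}/(6)! × [f^{(5)}(42) − f^{(5)}(4)] = 1/30240 × (-2.60259e-10 − (-0.0384521)) = 1.27157e-06.
Running total after k=3: 0.0397432.
k=4: B_{8}/(8)! × [f^{(7)}(42) − f^{(7)}(4)] = −1/1209600 × (-1.06228e-11 − (-0.173035)) = -1.43051e-07.

S_4 ≈ 0.0397431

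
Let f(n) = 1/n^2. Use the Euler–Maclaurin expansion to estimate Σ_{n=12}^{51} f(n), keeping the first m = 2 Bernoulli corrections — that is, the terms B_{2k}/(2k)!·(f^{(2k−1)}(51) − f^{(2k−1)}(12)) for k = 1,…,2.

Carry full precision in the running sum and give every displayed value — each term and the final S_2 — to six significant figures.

∫_12^51 1/x^2 dx evaluates to 0.0637255.
Boundary: ½(f(12) + f(51)) = ½(0.00694444 + 0.000384468) = 0.00366446.
Integral + boundary = 0.0673899.
k=1: B_{2}/(2)! × [f^{(1)}(51) − f^{(1)}(12)] = 1/12 × (-1.50772e-05 − (-0.00115741)) = 9.51942e-05.
After k=1: 0.0674851.
k=2: B_{4}/(4)! × [f^{(3)}(51) − f^{(3)}(12)] = −1/720 × (-6.95601e-08 − (-9.64506e-05)) = -1.33863e-07.

S_2 ≈ 0.0674850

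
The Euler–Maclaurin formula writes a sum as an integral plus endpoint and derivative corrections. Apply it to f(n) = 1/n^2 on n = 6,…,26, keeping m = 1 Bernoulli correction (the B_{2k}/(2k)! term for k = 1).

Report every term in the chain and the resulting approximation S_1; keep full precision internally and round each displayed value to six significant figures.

Integral: ∫_6^26 1/x^2 dx = 0.128205.
Boundary: ½(f(6) + f(26)) = ½(0.0277778 + 0.00147929) = 0.0146285.
So far: 0.142834.
k=1: B_{2}/(2)! × [f^{(1)}(26) − f^{(1)}(6)] = 1/12 × (-0.000113792 − (-0.00925926)) = 0.000762122.

S_1 ≈ 0.143596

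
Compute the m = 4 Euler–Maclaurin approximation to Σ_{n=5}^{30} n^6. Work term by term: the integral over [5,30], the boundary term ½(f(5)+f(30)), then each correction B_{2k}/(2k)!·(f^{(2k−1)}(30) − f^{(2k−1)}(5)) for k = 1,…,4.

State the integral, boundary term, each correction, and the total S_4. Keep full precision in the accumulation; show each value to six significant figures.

S_4 ≈ 3.50093e+09

∫_5^30 x^6 dx evaluates to 3.12427e+09.
Endpoint term: (f(5) + f(30))/2 = (15625.0 + 7.29000e+08)/2 = 3.64508e+08.
Running total after boundary: 3.48878e+09.
Correction k=1: B_{2}/2! · (f^{(1)}(30) − f^{(1)}(5)) = 1/12 · (1.45800e+08 − 18750.0) = 1.21484e+07.
Partial sum through k=1: 3.50093e+09.
Correction k=2: B_{4}/4! · (f^{(3)}(30) − f^{(3)}(5)) = −1/720 · (3.24000e+06 − 15000.0) = -4479.17.
Partial sum through k=2: 3.50093e+09.
Correction k=3: B_{6}/6! · (f^{(5)}(30) − f^{(5)}(5)) = 1/30240 · (21600.0 − 3600.00) = 0.595238.
Partial sum through k=3: 3.50093e+09.
Correction k=4: B_{8}/8! · (f^{(7)}(30) − f^{(7)}(5)) = −1/1209600 · (0.00000 − 0.00000) = 0.00000.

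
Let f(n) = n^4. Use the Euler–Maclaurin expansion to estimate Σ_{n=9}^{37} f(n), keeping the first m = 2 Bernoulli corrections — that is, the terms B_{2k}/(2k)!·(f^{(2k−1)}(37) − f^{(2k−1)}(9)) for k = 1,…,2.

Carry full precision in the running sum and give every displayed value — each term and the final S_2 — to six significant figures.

The integral term ∫_9^37 x^4 dx = 1.38570e+07.
½[f(9) + f(37)] = ½[6561.00 + 1.87416e+06] = 940361.
So far: 1.47973e+07.
Order-1 term: 1/12 · (202612 − 2916.00) = 16641.3.
Running total after k=1: 1.48140e+07.
Order-2 term: −1/720 · (888.000 − 216.000) = -0.933333.

S_2 ≈ 1.48140e+07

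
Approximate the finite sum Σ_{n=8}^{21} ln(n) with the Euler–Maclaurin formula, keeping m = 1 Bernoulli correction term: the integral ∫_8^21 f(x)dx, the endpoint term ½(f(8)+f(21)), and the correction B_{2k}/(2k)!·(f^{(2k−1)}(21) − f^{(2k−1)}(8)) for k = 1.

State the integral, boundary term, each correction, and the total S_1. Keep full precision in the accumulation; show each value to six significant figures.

The integral term ∫_8^21 ln(x) dx = 34.2994.
½[f(8) + f(21)] = ½[2.07944 + 3.04452] = 2.56198.
Running total after boundary: 36.8614.
Correction k=1: B_{2}/2! · (f^{(1)}(21) − f^{(1)}(8)) = 1/12 · (0.0476190 − 0.125000) = -0.00644841.

S_1 ≈ 36.8550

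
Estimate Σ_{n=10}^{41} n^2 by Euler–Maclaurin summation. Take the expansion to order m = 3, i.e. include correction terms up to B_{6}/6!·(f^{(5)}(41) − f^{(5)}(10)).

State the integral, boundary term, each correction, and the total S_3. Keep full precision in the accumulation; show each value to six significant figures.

S_3 ≈ 23536.0

∫_10^41 x^2 dx evaluates to 22640.3.
½[f(10) + f(41)] = ½[100.000 + 1681.00] = 890.500.
Running total after boundary: 23530.8.
Correction k=1: B_{2}/2! · (f^{(1)}(41) − f^{(1)}(10)) = 1/12 · (82.0000 − 20.0000) = 5.16667.
Partial sum through k=1: 23536.0.
Correction k=2: B_{4}/4! · (f^{(3)}(41) − f^{(3)}(10)) = −1/720 · (0.00000 − 0.00000) = 0.00000.
Partial sum through k=2: 23536.0.
Correction k=3: B_{6}/6! · (f^{(5)}(41) − f^{(5)}(10)) = 1/30240 · (0.00000 − 0.00000) = 0.00000.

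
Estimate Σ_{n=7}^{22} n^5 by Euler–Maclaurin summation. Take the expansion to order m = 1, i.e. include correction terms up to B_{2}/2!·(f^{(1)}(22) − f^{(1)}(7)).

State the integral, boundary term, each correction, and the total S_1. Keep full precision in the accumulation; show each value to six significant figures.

Integral: ∫_7^22 x^5 dx = 1.88770e+07.
Boundary: ½(f(7) + f(22)) = ½(16807.0 + 5.15363e+06) = 2.58522e+06.
Running total after boundary: 2.14623e+07.
Correction k=1: B_{2}/2! · (f^{(1)}(22) − f^{(1)}(7)) = 1/12 · (1.17128e+06 − 12005.0) = 96606.2.

S_1 ≈ 2.15589e+07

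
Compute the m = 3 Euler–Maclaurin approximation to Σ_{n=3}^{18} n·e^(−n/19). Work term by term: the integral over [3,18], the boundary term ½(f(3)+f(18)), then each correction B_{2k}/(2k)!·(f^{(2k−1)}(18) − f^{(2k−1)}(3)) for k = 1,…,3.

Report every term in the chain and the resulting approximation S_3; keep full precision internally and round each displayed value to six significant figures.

The integral term ∫_3^18 x·e^(−x/19) dx = 84.3514.
Boundary: ½(f(3) + f(18)) = ½(2.56182 + 6.97968) = 4.77075.
Integral + boundary = 89.1222.
Order-1 term: 1/12 · (0.0204084 − 0.719107) = -0.0582249.
Running total after k=1: 89.0640.
Order-2 term: −1/720 · (0.00220479 − 0.00672295) = 6.27523e-06.
Running total after k=2: 89.0640.
Order-3 term: 1/30240 · (1.20583e-05 − 3.17283e-05) = -6.50464e-10.

S_3 ≈ 89.0640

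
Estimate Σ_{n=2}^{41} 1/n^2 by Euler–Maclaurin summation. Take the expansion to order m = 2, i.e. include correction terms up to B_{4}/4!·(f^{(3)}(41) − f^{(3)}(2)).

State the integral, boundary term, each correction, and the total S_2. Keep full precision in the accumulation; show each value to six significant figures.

S_2 ≈ 0.620696

∫_2^41 1/x^2 dx evaluates to 0.475610.
Endpoint term: (f(2) + f(41))/2 = (0.250000 + 0.000594884)/2 = 0.125297.
Running total after boundary: 0.600907.
Order-1 term: 1/12 · (-2.90187e-05 − (-0.250000)) = 0.0208309.
Running total after k=1: 0.621738.
Order-2 term: −1/720 · (-2.07153e-07 − (-0.750000)) = -0.00104167.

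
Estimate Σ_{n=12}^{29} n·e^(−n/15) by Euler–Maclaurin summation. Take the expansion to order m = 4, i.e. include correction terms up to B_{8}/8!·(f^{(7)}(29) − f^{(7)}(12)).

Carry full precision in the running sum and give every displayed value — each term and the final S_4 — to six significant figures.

∫_12^29 x·e^(−x/15) dx evaluates to 86.4992.
Boundary: ½(f(12) + f(29)) = ½(5.39195 + 4.19529) = 4.79362.
Integral + boundary = 91.2928.
Order-1 term: 1/12 · (-0.135021 − 0.0898658) = -0.0187406.
Partial sum through k=1: 91.2741.
Order-2 term: −1/720 · (0.000685820 − 0.00439344) = 5.14947e-06.
Partial sum through k=2: 91.2741.
Order-3 term: 1/30240 · (8.76326e-06 − 3.72777e-05) = -9.42937e-10.
Partial sum through k=3: 91.2741.
Order-4 term: −1/1209600 · (6.43486e-08 − 2.44573e-07) = 1.48995e-13.

S_4 ≈ 91.2741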